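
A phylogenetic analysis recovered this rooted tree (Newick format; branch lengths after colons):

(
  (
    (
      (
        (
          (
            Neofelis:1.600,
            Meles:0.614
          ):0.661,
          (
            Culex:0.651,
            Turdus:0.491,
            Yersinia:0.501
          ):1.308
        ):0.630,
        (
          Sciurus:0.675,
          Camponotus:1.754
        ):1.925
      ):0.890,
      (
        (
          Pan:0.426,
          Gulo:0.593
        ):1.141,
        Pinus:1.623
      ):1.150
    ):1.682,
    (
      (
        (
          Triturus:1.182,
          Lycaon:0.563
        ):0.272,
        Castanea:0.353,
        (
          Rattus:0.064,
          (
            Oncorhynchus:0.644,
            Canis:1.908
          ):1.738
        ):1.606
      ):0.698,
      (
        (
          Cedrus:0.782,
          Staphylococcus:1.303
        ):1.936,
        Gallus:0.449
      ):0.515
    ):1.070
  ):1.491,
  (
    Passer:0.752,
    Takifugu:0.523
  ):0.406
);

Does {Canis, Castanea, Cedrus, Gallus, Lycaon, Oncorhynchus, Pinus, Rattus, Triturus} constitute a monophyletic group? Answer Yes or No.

The MRCA of the listed taxa subtends (((((Neofelis,Meles),(Culex,Turdus,Yersinia)),(Sciurus,Camponotus)),((Pan,Gulo),Pinus)),(((Triturus,Lycaon),Castanea,(Rattus,(Oncorhynchus,Canis))),((Cedrus,Staphylococcus),Gallus))).
That clade also contains Camponotus, Culex, Gulo, Meles, Neofelis, Pan, Sciurus, Staphylococcus, Turdus, Yersinia, which are not in the proposed group, so the group is not monophyletic.

No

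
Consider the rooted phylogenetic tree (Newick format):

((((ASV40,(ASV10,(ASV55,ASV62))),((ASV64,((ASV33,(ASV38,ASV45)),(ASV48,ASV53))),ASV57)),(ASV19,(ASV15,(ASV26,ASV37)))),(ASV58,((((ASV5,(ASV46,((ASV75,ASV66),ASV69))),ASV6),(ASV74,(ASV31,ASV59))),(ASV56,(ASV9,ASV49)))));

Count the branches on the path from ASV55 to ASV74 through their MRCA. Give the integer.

11

The MRCA of ASV55 and ASV74 is the root of the tree.
From ASV55 up to that node: 6 branches. From ASV74 up to the same node: 5 branches. Total: 6 + 5 = 11.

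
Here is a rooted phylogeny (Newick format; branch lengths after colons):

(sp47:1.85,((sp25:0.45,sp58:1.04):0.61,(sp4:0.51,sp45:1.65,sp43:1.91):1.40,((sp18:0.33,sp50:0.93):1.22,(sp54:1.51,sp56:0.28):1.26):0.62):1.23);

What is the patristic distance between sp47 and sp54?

The path runs sp47 → … → MRCA → … → sp54; the MRCA is the root of the tree.
Branch lengths along that path: 1.85 + 1.23 + 0.62 + 1.26 + 1.51 = 6.47.

6.47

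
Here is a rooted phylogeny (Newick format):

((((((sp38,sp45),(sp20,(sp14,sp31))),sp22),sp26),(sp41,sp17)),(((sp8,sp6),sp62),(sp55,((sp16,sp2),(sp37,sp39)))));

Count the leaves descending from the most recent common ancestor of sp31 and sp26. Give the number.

The MRCA of sp31 and sp26 is the node subtending ((((sp38,sp45),(sp20,(sp14,sp31))),sp22),sp26).
That clade contains 7 terminal taxa: sp14, sp20, sp22, sp26, sp31, sp38, sp45.

7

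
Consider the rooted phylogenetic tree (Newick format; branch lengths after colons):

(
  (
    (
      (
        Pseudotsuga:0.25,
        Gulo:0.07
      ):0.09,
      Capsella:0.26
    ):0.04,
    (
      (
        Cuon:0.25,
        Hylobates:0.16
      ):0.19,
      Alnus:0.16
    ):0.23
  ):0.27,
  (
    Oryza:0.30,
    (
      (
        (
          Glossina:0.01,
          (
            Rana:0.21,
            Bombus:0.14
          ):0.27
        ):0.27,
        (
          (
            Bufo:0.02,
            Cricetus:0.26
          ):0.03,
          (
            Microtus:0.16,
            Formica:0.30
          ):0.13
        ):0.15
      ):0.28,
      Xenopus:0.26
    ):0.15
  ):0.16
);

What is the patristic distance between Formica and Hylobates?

2.02

The path runs Formica → … → MRCA → … → Hylobates; the MRCA is the root of the tree.
Branch lengths along that path: 0.30 + 0.13 + 0.15 + 0.28 + 0.15 + 0.16 + 0.27 + 0.23 + 0.19 + 0.16 = 2.02.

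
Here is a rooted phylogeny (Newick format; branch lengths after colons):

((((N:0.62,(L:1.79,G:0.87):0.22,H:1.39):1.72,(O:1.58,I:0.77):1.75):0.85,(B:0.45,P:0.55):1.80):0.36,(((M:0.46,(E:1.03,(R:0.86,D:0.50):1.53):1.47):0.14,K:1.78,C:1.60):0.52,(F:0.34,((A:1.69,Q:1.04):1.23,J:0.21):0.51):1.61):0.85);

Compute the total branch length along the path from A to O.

The path runs A → … → MRCA → … → O; the MRCA is the root of the tree.
Branch lengths along that path: 1.69 + 1.23 + 0.51 + 1.61 + 0.85 + 0.36 + 0.85 + 1.75 + 1.58 = 10.43.

10.43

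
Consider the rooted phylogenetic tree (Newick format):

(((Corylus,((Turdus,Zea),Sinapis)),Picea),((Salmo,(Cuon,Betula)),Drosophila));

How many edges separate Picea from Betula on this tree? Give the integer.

6

The MRCA of Picea and Betula is the root of the tree.
From Picea up to that node: 2 branches. From Betula up to the same node: 4 branches. Total: 2 + 4 = 6.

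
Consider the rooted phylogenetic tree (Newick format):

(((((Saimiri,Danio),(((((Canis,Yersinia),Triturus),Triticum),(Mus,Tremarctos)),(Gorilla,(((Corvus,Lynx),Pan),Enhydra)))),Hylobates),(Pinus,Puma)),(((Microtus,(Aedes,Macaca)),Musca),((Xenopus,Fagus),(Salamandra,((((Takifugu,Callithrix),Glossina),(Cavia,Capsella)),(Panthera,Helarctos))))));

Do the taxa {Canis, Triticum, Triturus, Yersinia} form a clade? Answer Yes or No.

The most recent common ancestor of these taxa subtends (((Canis,Yersinia),Triturus),Triticum).
That clade has exactly 4 tips — every listed taxon and nothing else — so the group is monophyletic.

Yes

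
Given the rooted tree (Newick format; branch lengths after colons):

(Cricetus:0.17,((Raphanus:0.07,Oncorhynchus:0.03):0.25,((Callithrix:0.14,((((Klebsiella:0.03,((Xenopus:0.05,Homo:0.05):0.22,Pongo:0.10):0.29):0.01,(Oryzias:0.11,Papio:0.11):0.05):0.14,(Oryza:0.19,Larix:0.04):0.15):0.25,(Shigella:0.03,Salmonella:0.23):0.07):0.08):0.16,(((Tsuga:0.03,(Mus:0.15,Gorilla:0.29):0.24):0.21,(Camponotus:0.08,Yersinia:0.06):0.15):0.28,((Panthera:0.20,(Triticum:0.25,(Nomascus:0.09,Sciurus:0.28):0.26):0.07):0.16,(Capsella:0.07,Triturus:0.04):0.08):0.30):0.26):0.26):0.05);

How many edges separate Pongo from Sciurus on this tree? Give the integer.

13

The MRCA of Pongo and Sciurus is the node subtending ((Callithrix,((((Klebsiella,((Xenopus,Homo),Pongo)),(Oryzias,Papio)),(Oryza,Larix)),(Shigella,Salmonella))),(((Tsuga,(Mus,Gorilla)),(Camponotus,Yersinia)),((Panthera,(Triticum,(Nomascus,Sciurus))),(Capsella,Triturus)))).
From Pongo up to that node: 7 branches. From Sciurus up to the same node: 6 branches. Total: 7 + 6 = 13.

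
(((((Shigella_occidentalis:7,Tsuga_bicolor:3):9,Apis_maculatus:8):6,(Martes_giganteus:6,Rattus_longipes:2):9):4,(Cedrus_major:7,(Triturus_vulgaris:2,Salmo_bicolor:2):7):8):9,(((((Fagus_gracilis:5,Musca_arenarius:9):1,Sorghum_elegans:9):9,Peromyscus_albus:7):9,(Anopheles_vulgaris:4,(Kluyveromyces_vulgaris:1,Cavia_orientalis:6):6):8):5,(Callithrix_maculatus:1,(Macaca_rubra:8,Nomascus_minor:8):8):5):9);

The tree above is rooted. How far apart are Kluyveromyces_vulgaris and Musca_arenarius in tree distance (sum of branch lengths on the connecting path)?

The path runs Kluyveromyces_vulgaris → … → MRCA → … → Musca_arenarius; the MRCA is the node subtending ((((Fagus_gracilis,Musca_arenarius),Sorghum_elegans),Peromyscus_albus),(Anopheles_vulgaris,(Kluyveromyces_vulgaris,Cavia_orientalis))).
Branch lengths along that path: 1 + 6 + 8 + 9 + 9 + 1 + 9 = 43.

43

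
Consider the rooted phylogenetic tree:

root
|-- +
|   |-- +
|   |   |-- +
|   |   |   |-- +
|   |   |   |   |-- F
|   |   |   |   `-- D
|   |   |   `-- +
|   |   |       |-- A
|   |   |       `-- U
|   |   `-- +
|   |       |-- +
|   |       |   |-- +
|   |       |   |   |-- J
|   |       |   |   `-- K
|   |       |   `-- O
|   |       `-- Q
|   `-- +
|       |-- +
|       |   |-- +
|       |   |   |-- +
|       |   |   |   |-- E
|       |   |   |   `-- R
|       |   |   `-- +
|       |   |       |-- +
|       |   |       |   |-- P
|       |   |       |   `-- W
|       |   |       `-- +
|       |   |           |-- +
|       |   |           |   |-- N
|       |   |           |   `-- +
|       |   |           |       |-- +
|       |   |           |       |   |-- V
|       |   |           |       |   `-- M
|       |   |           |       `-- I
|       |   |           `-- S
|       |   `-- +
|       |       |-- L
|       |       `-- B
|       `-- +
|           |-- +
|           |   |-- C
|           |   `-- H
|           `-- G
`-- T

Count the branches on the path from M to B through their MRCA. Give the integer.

The MRCA of M and B is the node subtending (((E,R),((P,W),((N,((V,M),I)),S))),(L,B)).
From M up to that node: 7 branches. From B up to the same node: 2 branches. Total: 7 + 2 = 9.

9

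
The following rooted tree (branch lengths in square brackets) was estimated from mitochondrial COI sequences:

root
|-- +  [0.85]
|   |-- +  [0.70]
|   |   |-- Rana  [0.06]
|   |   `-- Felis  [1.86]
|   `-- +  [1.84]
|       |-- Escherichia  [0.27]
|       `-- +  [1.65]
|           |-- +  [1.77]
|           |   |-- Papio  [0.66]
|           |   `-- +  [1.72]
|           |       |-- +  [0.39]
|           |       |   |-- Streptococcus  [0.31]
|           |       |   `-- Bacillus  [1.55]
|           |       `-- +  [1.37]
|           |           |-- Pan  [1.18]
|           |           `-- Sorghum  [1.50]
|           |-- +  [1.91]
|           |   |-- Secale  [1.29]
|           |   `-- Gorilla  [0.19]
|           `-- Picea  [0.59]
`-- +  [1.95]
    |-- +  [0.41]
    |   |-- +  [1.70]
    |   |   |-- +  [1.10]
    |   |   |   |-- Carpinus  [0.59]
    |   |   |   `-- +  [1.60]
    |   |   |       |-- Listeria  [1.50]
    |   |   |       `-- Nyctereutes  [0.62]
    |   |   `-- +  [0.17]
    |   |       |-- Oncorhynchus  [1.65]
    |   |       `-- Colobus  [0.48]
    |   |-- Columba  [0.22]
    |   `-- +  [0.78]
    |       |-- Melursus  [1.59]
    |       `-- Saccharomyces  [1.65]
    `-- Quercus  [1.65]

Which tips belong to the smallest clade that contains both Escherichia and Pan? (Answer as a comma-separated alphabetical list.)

Bacillus, Escherichia, Gorilla, Pan, Papio, Picea, Secale, Sorghum, Streptococcus

Tracing Escherichia: it sits inside (Escherichia,((Papio,((Streptococcus,Bacillus),(Pan,Sorghum))),(Secale,Gorilla),Picea)).
Tracing Pan: it sits inside (Pan,Sorghum).
The smallest clade enclosing both is (Escherichia,((Papio,((Streptococcus,Bacillus),(Pan,Sorghum))),(Secale,Gorilla),Picea)); the answer is its 9 terminal taxa in alphabetical order.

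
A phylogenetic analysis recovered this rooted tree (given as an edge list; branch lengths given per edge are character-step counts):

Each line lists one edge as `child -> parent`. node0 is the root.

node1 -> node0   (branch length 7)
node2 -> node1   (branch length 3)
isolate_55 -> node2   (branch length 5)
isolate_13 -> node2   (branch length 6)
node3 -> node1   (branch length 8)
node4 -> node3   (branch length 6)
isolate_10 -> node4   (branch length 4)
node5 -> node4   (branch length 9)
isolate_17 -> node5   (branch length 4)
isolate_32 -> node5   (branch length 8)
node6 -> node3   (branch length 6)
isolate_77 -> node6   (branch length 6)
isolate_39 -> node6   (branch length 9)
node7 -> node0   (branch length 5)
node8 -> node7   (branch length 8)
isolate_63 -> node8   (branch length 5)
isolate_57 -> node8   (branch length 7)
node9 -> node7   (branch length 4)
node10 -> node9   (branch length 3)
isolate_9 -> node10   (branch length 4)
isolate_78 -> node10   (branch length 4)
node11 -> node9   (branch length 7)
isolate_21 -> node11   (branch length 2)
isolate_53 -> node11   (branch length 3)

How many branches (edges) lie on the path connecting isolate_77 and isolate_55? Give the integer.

5

The MRCA of isolate_77 and isolate_55 is the node subtending ((isolate_55,isolate_13),((isolate_10,(isolate_17,isolate_32)),(isolate_77,isolate_39))).
From isolate_77 up to that node: 3 branches. From isolate_55 up to the same node: 2 branches. Total: 3 + 2 = 5.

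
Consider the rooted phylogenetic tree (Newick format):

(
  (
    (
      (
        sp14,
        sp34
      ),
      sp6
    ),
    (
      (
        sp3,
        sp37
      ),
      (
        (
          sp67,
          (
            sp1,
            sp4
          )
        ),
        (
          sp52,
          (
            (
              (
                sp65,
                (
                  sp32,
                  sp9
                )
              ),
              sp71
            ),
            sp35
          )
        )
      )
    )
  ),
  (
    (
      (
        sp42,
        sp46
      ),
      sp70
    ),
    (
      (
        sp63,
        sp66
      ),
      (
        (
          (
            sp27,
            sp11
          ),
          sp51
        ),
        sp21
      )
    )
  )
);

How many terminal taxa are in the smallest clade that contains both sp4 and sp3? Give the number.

11

The MRCA of sp4 and sp3 is the node subtending ((sp3,sp37),((sp67,(sp1,sp4)),(sp52,(((sp65,(sp32,sp9)),sp71),sp35)))).
That clade contains 11 terminal taxa: sp1, sp3, sp32, sp35, sp37, sp4, sp52, sp65, sp67, sp71, sp9.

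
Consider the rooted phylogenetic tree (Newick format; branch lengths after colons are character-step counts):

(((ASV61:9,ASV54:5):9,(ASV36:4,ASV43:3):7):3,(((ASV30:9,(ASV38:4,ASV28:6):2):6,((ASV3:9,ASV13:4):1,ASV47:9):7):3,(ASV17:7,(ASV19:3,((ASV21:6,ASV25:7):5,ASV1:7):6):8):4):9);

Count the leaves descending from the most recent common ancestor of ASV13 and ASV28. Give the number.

6

The MRCA of ASV13 and ASV28 is the node subtending ((ASV30,(ASV38,ASV28)),((ASV3,ASV13),ASV47)).
That clade contains 6 terminal taxa: ASV13, ASV28, ASV3, ASV30, ASV38, ASV47.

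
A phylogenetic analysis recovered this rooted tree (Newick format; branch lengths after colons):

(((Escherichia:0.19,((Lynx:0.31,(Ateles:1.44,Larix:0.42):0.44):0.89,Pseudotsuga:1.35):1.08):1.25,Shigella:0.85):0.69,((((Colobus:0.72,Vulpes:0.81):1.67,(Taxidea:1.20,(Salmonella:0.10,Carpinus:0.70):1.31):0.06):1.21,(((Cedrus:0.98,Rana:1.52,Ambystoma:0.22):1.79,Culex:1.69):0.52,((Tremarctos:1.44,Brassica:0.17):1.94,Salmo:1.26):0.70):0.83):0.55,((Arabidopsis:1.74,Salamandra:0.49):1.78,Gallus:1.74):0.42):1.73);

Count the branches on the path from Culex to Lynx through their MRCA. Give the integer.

10

The MRCA of Culex and Lynx is the root of the tree.
From Culex up to that node: 5 branches. From Lynx up to the same node: 5 branches. Total: 5 + 5 = 10.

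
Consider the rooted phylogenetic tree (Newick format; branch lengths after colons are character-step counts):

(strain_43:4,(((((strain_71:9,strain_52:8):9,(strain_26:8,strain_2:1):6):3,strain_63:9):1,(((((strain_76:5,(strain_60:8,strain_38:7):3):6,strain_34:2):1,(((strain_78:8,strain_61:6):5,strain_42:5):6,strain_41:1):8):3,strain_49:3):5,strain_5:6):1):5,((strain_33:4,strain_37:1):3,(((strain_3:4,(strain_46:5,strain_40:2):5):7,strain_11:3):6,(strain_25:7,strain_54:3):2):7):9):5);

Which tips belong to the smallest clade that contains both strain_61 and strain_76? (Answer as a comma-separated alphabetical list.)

strain_34, strain_38, strain_41, strain_42, strain_60, strain_61, strain_76, strain_78

Tracing strain_61: it sits inside (strain_78,strain_61).
Tracing strain_76: it sits inside (strain_76,(strain_60,strain_38)).
The smallest clade enclosing both is (((strain_76,(strain_60,strain_38)),strain_34),(((strain_78,strain_61),strain_42),strain_41)); the answer is its 8 terminal taxa in alphabetical order.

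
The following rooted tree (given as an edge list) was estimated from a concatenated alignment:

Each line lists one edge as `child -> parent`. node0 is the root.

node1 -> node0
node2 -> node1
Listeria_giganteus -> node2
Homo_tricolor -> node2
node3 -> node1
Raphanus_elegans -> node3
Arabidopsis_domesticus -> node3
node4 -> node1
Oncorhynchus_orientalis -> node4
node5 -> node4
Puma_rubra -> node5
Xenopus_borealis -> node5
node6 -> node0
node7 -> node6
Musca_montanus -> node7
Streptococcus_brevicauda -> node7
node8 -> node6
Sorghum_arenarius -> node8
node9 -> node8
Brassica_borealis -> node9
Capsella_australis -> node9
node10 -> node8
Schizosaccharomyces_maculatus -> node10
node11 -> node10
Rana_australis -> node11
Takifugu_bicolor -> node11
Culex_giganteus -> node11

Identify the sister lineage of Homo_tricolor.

Homo_tricolor attaches to the tree at the node subtending (Listeria_giganteus,Homo_tricolor).
The other lineage descending from that same node — the sister group — is the single tip Listeria_giganteus.

Listeria_giganteus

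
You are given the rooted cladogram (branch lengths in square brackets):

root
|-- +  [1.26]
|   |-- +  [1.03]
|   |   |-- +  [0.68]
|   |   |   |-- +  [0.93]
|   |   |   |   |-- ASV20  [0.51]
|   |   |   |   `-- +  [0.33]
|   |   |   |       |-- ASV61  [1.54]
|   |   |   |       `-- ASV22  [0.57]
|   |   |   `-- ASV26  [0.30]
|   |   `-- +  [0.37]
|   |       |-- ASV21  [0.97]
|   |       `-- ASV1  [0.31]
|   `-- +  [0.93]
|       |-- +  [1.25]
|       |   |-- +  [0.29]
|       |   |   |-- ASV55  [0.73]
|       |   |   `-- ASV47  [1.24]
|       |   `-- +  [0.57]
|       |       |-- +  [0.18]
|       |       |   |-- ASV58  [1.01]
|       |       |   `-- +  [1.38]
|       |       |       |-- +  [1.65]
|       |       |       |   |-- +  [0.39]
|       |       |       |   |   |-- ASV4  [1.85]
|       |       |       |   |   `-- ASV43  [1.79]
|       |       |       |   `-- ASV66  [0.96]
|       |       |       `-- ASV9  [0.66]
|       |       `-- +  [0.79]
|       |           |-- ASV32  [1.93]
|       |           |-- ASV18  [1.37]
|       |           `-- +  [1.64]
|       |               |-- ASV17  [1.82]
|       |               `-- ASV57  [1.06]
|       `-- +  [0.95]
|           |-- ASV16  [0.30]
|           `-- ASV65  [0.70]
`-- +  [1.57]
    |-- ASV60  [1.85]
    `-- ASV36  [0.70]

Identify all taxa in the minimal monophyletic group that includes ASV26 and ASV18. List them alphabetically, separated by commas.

ASV1, ASV16, ASV17, ASV18, ASV20, ASV21, ASV22, ASV26, ASV32, ASV4, ASV43, ASV47, ASV55, ASV57, ASV58, ASV61, ASV65, ASV66, ASV9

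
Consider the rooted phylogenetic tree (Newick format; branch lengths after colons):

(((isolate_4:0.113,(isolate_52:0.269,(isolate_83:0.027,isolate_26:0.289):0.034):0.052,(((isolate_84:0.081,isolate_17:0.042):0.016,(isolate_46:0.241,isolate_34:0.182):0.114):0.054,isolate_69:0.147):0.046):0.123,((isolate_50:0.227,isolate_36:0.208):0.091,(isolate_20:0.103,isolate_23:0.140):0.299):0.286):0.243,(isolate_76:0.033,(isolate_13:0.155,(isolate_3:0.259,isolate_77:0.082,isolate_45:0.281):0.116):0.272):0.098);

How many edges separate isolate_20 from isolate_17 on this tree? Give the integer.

The MRCA of isolate_20 and isolate_17 is the node subtending ((isolate_4,(isolate_52,(isolate_83,isolate_26)),(((isolate_84,isolate_17),(isolate_46,isolate_34)),isolate_69)),((isolate_50,isolate_36),(isolate_20,isolate_23))).
From isolate_20 up to that node: 3 branches. From isolate_17 up to the same node: 5 branches. Total: 3 + 5 = 8.

8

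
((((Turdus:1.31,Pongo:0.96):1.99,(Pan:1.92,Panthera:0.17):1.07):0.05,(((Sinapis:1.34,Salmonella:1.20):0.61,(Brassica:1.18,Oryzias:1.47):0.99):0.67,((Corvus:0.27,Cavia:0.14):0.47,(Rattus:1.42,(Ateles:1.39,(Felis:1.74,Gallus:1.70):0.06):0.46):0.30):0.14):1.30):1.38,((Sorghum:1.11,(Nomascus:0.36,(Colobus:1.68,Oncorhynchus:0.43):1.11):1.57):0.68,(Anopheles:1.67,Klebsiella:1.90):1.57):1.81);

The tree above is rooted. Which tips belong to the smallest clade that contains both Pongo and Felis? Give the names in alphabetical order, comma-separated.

Ateles, Brassica, Cavia, Corvus, Felis, Gallus, Oryzias, Pan, Panthera, Pongo, Rattus, Salmonella, Sinapis, Turdus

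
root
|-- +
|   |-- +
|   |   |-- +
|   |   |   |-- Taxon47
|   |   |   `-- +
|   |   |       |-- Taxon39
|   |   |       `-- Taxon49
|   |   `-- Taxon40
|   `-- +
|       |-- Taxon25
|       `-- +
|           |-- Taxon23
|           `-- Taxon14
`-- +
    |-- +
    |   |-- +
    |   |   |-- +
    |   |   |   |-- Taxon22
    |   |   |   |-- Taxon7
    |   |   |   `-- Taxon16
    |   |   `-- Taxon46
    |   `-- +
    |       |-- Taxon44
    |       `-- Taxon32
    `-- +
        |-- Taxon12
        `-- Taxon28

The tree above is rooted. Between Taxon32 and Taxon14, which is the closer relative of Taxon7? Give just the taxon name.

Taxon32

The MRCA of Taxon7 and Taxon32 subtends (((Taxon22,Taxon7,Taxon16),Taxon46),(Taxon44,Taxon32)) (6 taxa).
The MRCA of Taxon7 and Taxon14 is the root, subtending the entire tree (15 taxa).
The first is nested inside the second, so Taxon7 shares a more recent common ancestor with Taxon32.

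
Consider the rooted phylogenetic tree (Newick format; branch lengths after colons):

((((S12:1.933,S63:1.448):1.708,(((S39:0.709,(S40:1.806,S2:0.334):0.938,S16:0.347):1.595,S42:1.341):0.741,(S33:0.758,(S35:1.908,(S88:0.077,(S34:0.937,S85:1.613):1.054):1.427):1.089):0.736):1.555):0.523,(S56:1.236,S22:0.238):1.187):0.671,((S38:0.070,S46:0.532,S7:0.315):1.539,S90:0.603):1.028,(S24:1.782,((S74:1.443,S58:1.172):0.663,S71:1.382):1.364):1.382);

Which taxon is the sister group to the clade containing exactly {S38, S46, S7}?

The clade containing exactly {S38, S46, S7} attaches to the tree at the node subtending ((S38,S46,S7),S90).
The other lineage descending from that same node — the sister group — is the single tip S90.

S90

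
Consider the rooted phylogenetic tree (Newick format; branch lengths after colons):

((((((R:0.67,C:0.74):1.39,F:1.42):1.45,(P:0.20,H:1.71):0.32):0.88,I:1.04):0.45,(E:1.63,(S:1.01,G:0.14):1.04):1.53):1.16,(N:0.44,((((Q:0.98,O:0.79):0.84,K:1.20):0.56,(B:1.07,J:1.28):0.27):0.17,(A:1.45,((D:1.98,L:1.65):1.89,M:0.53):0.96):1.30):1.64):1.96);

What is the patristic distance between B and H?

9.63

The path runs B → … → MRCA → … → H; the MRCA is the root of the tree.
Branch lengths along that path: 1.07 + 0.27 + 0.17 + 1.64 + 1.96 + 1.16 + 0.45 + 0.88 + 0.32 + 1.71 = 9.63.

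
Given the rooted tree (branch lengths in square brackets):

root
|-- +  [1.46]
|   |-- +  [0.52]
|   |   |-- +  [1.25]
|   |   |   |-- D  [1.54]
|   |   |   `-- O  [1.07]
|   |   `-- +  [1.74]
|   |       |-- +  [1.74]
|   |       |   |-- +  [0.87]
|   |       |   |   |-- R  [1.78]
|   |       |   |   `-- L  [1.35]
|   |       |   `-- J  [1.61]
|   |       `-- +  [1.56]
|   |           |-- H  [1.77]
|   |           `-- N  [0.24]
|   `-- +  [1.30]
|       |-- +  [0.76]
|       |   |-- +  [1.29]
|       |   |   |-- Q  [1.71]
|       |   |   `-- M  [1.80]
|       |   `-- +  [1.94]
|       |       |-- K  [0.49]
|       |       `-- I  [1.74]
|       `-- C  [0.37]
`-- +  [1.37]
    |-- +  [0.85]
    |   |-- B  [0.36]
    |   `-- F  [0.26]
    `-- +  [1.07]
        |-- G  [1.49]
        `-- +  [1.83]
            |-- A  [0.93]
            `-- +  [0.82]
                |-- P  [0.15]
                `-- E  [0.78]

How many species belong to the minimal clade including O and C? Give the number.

12

The MRCA of O and C is the node subtending (((D,O),(((R,L),J),(H,N))),(((Q,M),(K,I)),C)).
That clade contains 12 terminal taxa: C, D, H, I, J, K, L, M, N, O, Q, R.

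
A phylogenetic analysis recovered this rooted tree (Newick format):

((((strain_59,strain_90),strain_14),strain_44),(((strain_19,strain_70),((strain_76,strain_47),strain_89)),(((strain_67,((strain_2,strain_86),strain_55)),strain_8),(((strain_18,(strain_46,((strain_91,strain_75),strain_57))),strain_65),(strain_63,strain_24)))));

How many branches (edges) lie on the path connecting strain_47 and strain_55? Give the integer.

The MRCA of strain_47 and strain_55 is the node subtending (((strain_19,strain_70),((strain_76,strain_47),strain_89)),(((strain_67,((strain_2,strain_86),strain_55)),strain_8),(((strain_18,(strain_46,((strain_91,strain_75),strain_57))),strain_65),(strain_63,strain_24)))).
From strain_47 up to that node: 4 branches. From strain_55 up to the same node: 5 branches. Total: 4 + 5 = 9.

9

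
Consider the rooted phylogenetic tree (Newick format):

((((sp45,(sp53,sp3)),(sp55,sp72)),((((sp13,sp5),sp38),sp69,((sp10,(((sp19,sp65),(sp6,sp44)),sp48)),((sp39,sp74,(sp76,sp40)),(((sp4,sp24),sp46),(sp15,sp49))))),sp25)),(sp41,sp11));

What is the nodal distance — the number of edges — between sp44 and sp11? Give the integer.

11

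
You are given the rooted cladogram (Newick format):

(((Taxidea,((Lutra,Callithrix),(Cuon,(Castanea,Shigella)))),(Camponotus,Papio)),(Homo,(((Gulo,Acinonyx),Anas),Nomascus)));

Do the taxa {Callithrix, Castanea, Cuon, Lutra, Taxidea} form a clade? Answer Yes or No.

No

The MRCA of the listed taxa subtends (Taxidea,((Lutra,Callithrix),(Cuon,(Castanea,Shigella)))).
That clade also contains Shigella, which is not in the proposed group, so the group is not monophyletic.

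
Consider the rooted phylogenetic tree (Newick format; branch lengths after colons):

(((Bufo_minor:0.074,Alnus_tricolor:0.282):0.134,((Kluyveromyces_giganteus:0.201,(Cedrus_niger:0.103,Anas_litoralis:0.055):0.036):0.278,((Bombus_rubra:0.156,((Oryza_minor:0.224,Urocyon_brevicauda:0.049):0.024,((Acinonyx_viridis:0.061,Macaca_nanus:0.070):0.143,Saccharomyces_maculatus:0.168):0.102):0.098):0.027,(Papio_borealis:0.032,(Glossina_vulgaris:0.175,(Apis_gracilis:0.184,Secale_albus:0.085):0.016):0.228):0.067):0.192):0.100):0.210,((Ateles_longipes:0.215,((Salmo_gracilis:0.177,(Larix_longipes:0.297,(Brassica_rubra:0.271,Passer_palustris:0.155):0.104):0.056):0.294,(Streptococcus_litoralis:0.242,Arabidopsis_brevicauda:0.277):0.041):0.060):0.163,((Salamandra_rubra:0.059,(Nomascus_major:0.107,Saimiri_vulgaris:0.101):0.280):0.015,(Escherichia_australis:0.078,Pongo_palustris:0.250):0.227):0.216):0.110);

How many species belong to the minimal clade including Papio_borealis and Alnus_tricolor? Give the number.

The MRCA of Papio_borealis and Alnus_tricolor is the node subtending ((Bufo_minor,Alnus_tricolor),((Kluyveromyces_giganteus,(Cedrus_niger,Anas_litoralis)),((Bombus_rubra,((Oryza_minor,Urocyon_brevicauda),((Acinonyx_viridis,Macaca_nanus),Saccharomyces_maculatus))),(Papio_borealis,(Glossina_vulgaris,(Apis_gracilis,Secale_albus)))))).
That clade contains 15 terminal taxa: Acinonyx_viridis, Alnus_tricolor, Anas_litoralis, Apis_gracilis, Bombus_rubra, Bufo_minor, Cedrus_niger, Glossina_vulgaris, Kluyveromyces_giganteus, Macaca_nanus, Oryza_minor, Papio_borealis, Saccharomyces_maculatus, Secale_albus, Urocyon_brevicauda.

15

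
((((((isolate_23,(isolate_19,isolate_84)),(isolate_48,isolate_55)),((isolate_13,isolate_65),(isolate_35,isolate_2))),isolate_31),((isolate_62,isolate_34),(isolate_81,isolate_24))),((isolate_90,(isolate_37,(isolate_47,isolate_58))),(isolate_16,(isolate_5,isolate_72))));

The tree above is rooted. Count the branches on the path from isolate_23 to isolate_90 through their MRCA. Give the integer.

9

The MRCA of isolate_23 and isolate_90 is the root of the tree.
From isolate_23 up to that node: 6 branches. From isolate_90 up to the same node: 3 branches. Total: 6 + 3 = 9.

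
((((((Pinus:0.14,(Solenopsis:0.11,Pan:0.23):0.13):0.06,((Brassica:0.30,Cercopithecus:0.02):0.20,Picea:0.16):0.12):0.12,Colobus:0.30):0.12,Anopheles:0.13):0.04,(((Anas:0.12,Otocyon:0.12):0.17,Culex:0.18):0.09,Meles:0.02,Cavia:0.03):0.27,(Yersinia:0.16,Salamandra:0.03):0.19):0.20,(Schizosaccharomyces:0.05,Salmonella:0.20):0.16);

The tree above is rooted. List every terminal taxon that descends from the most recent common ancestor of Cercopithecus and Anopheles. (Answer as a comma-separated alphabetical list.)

Anopheles, Brassica, Cercopithecus, Colobus, Pan, Picea, Pinus, Solenopsis

Tracing Cercopithecus: it sits inside (Brassica,Cercopithecus).
Tracing Anopheles: it sits inside ((((Pinus,(Solenopsis,Pan)),((Brassica,Cercopithecus),Picea)),Colobus),Anopheles).
The smallest clade enclosing both is ((((Pinus,(Solenopsis,Pan)),((Brassica,Cercopithecus),Picea)),Colobus),Anopheles); the answer is its 8 terminal taxa in alphabetical order.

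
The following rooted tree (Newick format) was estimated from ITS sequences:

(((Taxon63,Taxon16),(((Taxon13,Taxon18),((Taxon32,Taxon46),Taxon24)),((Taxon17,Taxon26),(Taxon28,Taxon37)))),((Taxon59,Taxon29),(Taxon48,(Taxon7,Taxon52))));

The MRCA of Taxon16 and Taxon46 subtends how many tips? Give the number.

11

The MRCA of Taxon16 and Taxon46 is the node subtending ((Taxon63,Taxon16),(((Taxon13,Taxon18),((Taxon32,Taxon46),Taxon24)),((Taxon17,Taxon26),(Taxon28,Taxon37)))).
That clade contains 11 terminal taxa: Taxon13, Taxon16, Taxon17, Taxon18, Taxon24, Taxon26, Taxon28, Taxon32, Taxon37, Taxon46, Taxon63.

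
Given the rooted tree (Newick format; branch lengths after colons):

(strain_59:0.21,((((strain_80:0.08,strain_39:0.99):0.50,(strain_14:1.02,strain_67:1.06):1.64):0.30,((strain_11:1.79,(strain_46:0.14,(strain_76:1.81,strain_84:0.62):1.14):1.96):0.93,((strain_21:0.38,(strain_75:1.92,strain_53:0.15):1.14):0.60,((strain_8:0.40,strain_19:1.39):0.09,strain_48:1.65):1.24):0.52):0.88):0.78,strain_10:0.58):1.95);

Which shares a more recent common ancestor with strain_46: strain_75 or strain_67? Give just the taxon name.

The MRCA of strain_46 and strain_75 subtends ((strain_11,(strain_46,(strain_76,strain_84))),((strain_21,(strain_75,strain_53)),((strain_8,strain_19),strain_48))) (10 taxa).
The MRCA of strain_46 and strain_67 subtends (((strain_80,strain_39),(strain_14,strain_67)),((strain_11,(strain_46,(strain_76,strain_84))),((strain_21,(strain_75,strain_53)),((strain_8,strain_19),strain_48)))) (14 taxa).
The first is nested inside the second, so strain_46 shares a more recent common ancestor with strain_75.

strain_75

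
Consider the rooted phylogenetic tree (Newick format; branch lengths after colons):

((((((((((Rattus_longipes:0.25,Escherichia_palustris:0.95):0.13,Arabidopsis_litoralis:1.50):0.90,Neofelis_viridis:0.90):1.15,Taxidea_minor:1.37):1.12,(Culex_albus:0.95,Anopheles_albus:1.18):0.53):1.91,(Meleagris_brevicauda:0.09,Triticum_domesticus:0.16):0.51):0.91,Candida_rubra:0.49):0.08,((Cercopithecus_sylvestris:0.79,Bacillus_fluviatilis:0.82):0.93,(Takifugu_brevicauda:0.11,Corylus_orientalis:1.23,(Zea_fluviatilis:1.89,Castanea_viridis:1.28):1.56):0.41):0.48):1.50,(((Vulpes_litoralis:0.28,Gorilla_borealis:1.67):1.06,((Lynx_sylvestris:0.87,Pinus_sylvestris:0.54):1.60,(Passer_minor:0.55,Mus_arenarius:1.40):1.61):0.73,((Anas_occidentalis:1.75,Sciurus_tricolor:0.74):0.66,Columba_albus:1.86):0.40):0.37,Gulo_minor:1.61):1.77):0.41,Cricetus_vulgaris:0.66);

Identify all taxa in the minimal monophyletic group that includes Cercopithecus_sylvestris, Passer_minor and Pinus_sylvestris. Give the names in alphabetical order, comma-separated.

Anas_occidentalis, Anopheles_albus, Arabidopsis_litoralis, Bacillus_fluviatilis, Candida_rubra, Castanea_viridis, Cercopithecus_sylvestris, Columba_albus, Corylus_orientalis, Culex_albus, Escherichia_palustris, Gorilla_borealis, Gulo_minor, Lynx_sylvestris, Meleagris_brevicauda, Mus_arenarius, Neofelis_viridis, Passer_minor, Pinus_sylvestris, Rattus_longipes, Sciurus_tricolor, Takifugu_brevicauda, Taxidea_minor, Triticum_domesticus, Vulpes_litoralis, Zea_fluviatilis

Tracing Cercopithecus_sylvestris: it sits inside (Cercopithecus_sylvestris,Bacillus_fluviatilis).
Tracing Passer_minor: it sits inside (Passer_minor,Mus_arenarius).
Tracing Pinus_sylvestris: it sits inside (Lynx_sylvestris,Pinus_sylvestris).
The smallest clade enclosing all 3 is (((((((((Rattus_longipes,Escherichia_palustris),Arabidopsis_litoralis),Neofelis_viridis),Taxidea_minor),(Culex_albus,Anopheles_albus)),(Meleagris_brevicauda,Triticum_domesticus)),Candida_rubra),((Cercopithecus_sylvestris,Bacillus_fluviatilis),(Takifugu_brevicauda,Corylus_orientalis,(Zea_fluviatilis,Castanea_viridis)))),(((Vulpes_litoralis,Gorilla_borealis),((Lynx_sylvestris,Pinus_sylvestris),(Passer_minor,Mus_arenarius)),((Anas_occidentalis,Sciurus_tricolor),Columba_albus)),Gulo_minor)); the answer is its 26 terminal taxa in alphabetical order.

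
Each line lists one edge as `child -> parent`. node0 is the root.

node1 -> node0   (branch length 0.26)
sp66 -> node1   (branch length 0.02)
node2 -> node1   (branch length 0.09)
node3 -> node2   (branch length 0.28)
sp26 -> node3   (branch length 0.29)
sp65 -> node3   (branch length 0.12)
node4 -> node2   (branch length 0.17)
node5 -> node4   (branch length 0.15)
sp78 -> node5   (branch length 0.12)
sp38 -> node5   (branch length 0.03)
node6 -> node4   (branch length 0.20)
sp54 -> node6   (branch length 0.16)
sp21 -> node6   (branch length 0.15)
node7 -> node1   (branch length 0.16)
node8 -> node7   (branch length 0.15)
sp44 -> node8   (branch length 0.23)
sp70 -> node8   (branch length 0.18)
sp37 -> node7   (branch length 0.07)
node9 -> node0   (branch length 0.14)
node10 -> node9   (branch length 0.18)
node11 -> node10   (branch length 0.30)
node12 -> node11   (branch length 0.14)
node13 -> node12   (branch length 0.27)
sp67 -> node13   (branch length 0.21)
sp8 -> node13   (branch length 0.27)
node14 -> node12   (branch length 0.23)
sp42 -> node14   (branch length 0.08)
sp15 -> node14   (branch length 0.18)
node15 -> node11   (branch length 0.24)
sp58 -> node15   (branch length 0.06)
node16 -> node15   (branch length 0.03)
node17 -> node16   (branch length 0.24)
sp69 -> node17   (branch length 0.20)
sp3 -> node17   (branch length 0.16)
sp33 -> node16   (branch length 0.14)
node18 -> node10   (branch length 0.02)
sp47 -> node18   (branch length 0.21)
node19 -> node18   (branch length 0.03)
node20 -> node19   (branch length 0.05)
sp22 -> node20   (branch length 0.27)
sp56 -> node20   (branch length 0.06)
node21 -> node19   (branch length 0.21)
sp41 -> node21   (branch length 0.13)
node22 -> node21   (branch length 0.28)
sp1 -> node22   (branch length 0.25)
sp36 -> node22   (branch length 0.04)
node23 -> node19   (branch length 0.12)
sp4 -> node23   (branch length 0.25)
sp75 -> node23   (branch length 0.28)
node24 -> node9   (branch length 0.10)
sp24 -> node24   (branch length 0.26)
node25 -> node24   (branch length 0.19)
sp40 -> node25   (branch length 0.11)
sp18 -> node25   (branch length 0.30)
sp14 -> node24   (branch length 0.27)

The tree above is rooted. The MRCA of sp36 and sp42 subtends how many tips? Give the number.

The MRCA of sp36 and sp42 is the node subtending ((((sp67,sp8),(sp42,sp15)),(sp58,((sp69,sp3),sp33))),(sp47,((sp22,sp56),(sp41,(sp1,sp36)),(sp4,sp75)))).
That clade contains 16 terminal taxa: sp1, sp15, sp22, sp3, sp33, sp36, sp4, sp41, sp42, sp47, sp56, sp58, sp67, sp69, sp75, sp8.

16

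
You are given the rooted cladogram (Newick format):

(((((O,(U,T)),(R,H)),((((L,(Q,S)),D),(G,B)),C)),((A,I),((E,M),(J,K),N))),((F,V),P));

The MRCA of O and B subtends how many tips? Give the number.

The MRCA of O and B is the node subtending (((O,(U,T)),(R,H)),((((L,(Q,S)),D),(G,B)),C)).
That clade contains 12 terminal taxa: B, C, D, G, H, L, O, Q, R, S, T, U.

12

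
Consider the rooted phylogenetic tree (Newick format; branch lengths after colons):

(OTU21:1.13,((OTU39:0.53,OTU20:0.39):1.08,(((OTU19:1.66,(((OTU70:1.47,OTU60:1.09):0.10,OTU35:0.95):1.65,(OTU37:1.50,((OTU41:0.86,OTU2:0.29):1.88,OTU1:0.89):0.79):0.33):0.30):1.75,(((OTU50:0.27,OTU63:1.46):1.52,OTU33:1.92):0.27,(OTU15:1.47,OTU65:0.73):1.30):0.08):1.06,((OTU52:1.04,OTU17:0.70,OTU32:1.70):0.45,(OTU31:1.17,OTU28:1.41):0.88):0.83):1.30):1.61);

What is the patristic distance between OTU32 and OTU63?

7.37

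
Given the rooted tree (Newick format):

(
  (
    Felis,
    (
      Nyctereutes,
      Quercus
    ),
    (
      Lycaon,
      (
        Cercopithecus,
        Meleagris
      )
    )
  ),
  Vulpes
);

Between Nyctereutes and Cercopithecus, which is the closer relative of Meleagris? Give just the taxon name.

Cercopithecus

The MRCA of Meleagris and Cercopithecus subtends (Cercopithecus,Meleagris) (2 taxa).
The MRCA of Meleagris and Nyctereutes subtends (Felis,(Nyctereutes,Quercus),(Lycaon,(Cercopithecus,Meleagris))) (6 taxa).
The first is nested inside the second, so Meleagris shares a more recent common ancestor with Cercopithecus.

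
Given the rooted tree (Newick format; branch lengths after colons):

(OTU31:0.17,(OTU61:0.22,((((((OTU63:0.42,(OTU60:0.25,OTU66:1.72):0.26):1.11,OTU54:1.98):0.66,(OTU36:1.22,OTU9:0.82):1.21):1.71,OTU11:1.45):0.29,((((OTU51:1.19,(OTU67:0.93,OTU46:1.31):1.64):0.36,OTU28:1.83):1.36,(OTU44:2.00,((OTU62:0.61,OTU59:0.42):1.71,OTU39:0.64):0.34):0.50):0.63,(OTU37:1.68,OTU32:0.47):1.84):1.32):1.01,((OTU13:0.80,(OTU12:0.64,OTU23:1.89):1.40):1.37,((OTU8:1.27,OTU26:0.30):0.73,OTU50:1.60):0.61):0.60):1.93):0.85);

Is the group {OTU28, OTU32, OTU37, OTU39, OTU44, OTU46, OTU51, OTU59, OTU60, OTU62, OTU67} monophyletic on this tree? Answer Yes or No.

No

The MRCA of the listed taxa subtends (((((OTU63,(OTU60,OTU66)),OTU54),(OTU36,OTU9)),OTU11),((((OTU51,(OTU67,OTU46)),OTU28),(OTU44,((OTU62,OTU59),OTU39))),(OTU37,OTU32))).
That clade also contains OTU11, OTU36, OTU54, OTU63, OTU66, OTU9, which are not in the proposed group, so the group is not monophyletic.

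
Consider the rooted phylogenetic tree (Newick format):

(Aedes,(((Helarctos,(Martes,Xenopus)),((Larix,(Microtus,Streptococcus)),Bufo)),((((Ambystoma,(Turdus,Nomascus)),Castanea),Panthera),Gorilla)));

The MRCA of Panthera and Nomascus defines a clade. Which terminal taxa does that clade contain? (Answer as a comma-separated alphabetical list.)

Tracing Panthera: it sits inside (((Ambystoma,(Turdus,Nomascus)),Castanea),Panthera).
Tracing Nomascus: it sits inside (Turdus,Nomascus).
The smallest clade enclosing both is (((Ambystoma,(Turdus,Nomascus)),Castanea),Panthera); the answer is its 5 terminal taxa in alphabetical order.

Ambystoma, Castanea, Nomascus, Panthera, Turdus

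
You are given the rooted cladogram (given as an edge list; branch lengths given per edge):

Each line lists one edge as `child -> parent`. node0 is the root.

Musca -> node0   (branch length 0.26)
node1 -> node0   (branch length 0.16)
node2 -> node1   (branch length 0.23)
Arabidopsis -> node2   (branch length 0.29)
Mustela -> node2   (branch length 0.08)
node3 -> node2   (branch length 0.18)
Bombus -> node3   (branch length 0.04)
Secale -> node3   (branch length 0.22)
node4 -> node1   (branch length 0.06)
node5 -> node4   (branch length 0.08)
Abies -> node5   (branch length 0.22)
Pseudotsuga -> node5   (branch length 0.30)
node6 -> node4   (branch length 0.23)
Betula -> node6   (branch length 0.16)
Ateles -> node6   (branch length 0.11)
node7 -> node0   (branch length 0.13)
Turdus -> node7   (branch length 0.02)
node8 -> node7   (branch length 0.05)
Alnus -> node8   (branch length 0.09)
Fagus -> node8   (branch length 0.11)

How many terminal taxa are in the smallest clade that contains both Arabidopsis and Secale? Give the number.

4

The MRCA of Arabidopsis and Secale is the node subtending (Arabidopsis,Mustela,(Bombus,Secale)).
That clade contains 4 terminal taxa: Arabidopsis, Bombus, Mustela, Secale.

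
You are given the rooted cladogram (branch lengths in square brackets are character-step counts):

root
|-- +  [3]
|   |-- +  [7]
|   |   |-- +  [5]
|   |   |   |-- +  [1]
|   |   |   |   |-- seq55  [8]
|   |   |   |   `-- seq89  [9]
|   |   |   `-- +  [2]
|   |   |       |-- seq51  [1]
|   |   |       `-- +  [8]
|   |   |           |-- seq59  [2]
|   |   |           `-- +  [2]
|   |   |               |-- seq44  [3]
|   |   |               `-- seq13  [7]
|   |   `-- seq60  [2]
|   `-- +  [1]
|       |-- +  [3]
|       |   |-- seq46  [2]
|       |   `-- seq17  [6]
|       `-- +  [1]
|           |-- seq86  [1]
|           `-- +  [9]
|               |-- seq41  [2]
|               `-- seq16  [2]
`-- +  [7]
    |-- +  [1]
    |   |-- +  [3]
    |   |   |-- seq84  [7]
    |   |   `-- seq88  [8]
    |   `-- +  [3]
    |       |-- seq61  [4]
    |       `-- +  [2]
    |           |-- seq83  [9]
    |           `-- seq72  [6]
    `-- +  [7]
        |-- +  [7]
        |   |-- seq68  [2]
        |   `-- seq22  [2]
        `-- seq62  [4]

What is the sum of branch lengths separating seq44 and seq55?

24

The path runs seq44 → … → MRCA → … → seq55; the MRCA is the node subtending ((seq55,seq89),(seq51,(seq59,(seq44,seq13)))).
Branch lengths along that path: 3 + 2 + 8 + 2 + 1 + 8 = 24.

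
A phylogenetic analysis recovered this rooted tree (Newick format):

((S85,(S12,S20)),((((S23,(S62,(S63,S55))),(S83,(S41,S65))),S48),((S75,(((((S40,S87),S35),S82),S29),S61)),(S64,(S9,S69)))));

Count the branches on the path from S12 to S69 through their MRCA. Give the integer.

The MRCA of S12 and S69 is the root of the tree.
From S12 up to that node: 3 branches. From S69 up to the same node: 5 branches. Total: 3 + 5 = 8.

8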